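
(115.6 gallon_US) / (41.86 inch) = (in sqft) 4.43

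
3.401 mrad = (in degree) 0.1949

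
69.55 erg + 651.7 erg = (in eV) 4.502e+14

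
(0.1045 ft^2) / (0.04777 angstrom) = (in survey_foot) 6.668e+09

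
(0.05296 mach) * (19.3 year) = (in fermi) 1.098e+25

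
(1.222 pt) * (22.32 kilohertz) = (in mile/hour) 21.52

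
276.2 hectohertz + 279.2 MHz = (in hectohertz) 2.792e+06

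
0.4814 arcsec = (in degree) 0.0001337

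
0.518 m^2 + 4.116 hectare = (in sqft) 4.43e+05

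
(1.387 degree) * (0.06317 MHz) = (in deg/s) 8.762e+04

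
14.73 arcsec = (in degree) 0.004092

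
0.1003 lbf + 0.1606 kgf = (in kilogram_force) 0.2061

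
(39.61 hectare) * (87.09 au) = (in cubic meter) 5.161e+18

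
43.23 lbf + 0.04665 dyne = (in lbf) 43.23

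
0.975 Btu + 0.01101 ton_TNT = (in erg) 4.607e+14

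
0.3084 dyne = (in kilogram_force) 3.145e-07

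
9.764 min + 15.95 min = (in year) 4.892e-05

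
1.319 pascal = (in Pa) 1.319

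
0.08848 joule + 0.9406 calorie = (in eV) 2.512e+19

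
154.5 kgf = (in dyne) 1.515e+08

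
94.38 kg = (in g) 9.438e+04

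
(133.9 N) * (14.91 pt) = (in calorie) 0.1683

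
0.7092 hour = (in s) 2553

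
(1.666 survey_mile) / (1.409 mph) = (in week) 0.007038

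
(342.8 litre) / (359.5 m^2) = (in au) 6.374e-15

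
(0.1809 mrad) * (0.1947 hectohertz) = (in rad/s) 0.003522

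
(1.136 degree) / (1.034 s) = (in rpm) 0.1831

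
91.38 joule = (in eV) 5.703e+20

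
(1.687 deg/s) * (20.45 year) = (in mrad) 1.899e+10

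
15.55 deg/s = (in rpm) 2.592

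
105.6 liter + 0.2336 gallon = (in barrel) 0.6698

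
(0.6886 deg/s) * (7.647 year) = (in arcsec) 5.978e+11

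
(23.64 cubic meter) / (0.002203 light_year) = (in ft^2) 1.221e-11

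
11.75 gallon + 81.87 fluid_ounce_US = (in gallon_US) 12.39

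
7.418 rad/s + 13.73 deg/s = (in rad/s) 7.658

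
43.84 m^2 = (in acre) 0.01083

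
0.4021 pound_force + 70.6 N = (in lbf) 16.27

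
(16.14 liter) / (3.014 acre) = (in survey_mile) 8.222e-10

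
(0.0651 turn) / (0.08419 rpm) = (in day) 0.000537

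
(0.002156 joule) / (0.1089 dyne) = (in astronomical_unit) 1.323e-08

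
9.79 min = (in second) 587.4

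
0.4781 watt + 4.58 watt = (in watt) 5.058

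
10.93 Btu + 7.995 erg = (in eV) 7.198e+22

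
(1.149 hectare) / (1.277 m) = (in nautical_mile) 4.858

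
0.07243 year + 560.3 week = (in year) 10.82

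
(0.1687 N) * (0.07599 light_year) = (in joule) 1.213e+14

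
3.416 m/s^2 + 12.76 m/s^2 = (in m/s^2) 16.18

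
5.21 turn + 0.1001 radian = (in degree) 1881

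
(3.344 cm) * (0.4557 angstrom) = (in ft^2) 1.64e-11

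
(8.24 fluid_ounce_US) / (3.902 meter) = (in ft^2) 0.0006722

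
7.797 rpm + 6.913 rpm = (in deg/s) 88.26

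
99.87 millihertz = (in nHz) 9.987e+07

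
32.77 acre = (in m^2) 1.326e+05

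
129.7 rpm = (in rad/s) 13.58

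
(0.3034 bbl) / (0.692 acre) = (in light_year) 1.821e-21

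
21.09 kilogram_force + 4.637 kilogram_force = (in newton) 252.3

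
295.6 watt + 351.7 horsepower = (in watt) 2.626e+05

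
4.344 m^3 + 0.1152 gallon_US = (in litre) 4344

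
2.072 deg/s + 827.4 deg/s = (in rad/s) 14.48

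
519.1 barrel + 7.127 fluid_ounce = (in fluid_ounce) 2.791e+06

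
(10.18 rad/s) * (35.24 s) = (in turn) 57.1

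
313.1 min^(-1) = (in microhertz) 5.218e+06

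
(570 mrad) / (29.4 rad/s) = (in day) 2.244e-07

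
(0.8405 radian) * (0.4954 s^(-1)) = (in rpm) 3.976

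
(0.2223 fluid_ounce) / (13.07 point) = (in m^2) 0.001426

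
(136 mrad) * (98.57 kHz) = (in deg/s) 7.681e+05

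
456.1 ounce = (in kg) 12.93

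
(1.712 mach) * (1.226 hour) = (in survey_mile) 1599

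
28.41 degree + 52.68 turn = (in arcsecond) 6.838e+07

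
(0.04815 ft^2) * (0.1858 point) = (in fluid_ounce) 0.009914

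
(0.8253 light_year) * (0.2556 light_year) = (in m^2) 1.888e+31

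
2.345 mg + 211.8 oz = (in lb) 13.24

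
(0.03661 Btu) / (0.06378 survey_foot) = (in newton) 1987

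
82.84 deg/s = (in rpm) 13.81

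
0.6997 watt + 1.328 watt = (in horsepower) 0.002719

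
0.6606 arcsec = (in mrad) 0.003203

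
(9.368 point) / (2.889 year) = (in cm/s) 3.627e-09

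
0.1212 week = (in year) 0.002324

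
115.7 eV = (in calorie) 4.43e-18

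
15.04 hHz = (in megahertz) 0.001504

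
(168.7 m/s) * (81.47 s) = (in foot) 4.509e+04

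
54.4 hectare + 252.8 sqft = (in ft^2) 5.856e+06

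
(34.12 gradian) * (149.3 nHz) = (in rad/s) 8.002e-08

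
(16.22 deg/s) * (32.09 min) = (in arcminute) 1.874e+06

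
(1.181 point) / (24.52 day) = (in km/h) 7.08e-10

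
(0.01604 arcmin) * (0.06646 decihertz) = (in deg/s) 1.777e-06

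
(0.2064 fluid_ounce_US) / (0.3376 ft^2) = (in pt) 0.5517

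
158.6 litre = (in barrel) 0.9976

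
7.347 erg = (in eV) 4.586e+12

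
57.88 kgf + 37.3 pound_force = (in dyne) 7.335e+07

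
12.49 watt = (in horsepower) 0.01675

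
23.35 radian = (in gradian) 1487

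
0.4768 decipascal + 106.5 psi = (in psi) 106.5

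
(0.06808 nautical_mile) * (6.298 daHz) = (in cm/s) 7.941e+05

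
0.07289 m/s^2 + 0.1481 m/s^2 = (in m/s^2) 0.221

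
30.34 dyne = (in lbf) 6.821e-05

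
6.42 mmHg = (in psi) 0.1241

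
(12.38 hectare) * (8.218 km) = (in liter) 1.017e+12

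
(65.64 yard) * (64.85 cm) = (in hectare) 0.003892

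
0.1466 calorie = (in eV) 3.828e+18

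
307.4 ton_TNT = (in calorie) 3.074e+11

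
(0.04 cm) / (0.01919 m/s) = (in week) 3.446e-08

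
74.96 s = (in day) 0.0008676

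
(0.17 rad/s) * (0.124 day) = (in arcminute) 6.261e+06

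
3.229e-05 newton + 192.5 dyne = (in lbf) 0.00044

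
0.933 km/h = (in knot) 0.5038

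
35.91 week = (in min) 3.62e+05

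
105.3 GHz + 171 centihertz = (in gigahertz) 105.3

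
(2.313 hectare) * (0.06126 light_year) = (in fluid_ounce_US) 4.533e+23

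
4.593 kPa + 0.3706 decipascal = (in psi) 0.6662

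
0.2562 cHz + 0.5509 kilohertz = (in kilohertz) 0.5509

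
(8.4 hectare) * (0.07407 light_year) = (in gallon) 1.555e+22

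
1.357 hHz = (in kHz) 0.1357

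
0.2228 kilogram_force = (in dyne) 2.185e+05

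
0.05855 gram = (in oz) 0.002065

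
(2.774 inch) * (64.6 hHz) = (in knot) 884.8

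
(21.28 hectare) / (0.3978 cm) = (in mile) 3.324e+04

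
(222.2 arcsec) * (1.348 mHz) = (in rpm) 1.387e-05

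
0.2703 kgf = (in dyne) 2.651e+05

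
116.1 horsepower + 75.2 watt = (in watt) 8.665e+04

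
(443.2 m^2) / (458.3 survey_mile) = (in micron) 600.9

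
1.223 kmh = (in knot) 0.6604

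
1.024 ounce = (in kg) 0.02903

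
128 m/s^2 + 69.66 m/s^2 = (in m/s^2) 197.7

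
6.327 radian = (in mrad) 6327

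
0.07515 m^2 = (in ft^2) 0.8089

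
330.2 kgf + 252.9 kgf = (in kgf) 583.1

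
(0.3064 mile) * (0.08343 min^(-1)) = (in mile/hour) 1.534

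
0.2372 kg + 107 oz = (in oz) 115.4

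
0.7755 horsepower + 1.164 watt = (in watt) 579.5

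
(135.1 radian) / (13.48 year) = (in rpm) 3.035e-06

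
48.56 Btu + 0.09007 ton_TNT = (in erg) 3.769e+15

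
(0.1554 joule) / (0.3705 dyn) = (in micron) 4.194e+10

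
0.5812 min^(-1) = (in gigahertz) 9.687e-12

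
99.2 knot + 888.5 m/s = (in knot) 1826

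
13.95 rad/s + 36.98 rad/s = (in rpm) 486.3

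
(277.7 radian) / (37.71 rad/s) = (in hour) 0.002046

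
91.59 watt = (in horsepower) 0.1228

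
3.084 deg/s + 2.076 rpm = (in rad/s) 0.2712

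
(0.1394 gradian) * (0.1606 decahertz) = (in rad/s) 0.003517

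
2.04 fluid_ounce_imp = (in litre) 0.05796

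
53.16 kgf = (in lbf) 117.2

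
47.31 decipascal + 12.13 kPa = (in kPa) 12.13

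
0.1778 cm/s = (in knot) 0.003456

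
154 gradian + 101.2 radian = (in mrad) 1.036e+05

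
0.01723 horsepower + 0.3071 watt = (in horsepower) 0.01764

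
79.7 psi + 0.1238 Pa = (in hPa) 5495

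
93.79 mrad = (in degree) 5.374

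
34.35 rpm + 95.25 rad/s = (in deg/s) 5664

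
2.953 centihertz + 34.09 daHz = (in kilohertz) 0.3409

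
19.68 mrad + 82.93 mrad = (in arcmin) 352.7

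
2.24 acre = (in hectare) 0.9065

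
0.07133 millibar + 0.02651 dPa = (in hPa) 0.07136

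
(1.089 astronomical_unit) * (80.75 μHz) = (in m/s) 1.316e+07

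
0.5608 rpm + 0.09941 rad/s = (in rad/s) 0.1581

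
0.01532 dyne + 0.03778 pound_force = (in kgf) 0.01714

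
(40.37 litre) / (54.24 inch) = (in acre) 7.241e-06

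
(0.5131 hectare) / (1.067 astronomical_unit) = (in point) 9.112e-05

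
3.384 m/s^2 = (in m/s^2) 3.384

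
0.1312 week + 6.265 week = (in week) 6.396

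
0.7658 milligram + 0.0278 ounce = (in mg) 788.9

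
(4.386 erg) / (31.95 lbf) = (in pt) 8.748e-06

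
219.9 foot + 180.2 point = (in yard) 73.37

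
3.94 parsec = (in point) 3.446e+20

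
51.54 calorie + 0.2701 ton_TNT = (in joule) 1.13e+09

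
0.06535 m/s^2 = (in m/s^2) 0.06535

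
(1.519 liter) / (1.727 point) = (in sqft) 26.84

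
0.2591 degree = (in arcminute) 15.55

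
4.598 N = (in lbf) 1.034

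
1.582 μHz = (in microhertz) 1.582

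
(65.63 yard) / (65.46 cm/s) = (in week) 0.0001516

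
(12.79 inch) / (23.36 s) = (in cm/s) 1.391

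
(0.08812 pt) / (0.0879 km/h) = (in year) 4.037e-11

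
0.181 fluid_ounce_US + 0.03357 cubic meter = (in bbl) 0.2112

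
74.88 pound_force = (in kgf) 33.96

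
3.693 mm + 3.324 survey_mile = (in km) 5.349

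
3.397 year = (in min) 1.785e+06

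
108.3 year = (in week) 5647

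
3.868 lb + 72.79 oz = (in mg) 3.818e+06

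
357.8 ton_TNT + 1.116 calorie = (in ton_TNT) 357.8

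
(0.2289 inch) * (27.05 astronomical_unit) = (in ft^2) 2.532e+11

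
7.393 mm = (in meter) 0.007393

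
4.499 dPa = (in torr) 0.003375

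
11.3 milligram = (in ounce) 0.0003986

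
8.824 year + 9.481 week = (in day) 3287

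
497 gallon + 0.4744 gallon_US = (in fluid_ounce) 6.368e+04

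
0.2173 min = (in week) 2.156e-05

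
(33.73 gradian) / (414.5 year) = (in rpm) 3.871e-10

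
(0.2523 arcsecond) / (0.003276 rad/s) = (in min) 6.223e-06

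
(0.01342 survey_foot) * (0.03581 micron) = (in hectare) 1.465e-14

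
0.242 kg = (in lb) 0.5335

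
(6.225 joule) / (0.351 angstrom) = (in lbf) 3.987e+10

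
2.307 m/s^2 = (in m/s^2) 2.307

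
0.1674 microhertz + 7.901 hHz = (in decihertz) 7901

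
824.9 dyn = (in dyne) 824.9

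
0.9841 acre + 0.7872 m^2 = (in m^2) 3983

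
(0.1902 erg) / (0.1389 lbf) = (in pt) 8.726e-05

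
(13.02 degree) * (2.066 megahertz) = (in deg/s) 2.69e+07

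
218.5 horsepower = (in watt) 1.629e+05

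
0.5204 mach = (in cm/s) 1.772e+04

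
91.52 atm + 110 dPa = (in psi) 1345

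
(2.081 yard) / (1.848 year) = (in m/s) 3.265e-08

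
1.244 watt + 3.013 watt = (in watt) 4.257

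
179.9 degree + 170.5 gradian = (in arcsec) 1.2e+06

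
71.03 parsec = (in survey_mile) 1.362e+15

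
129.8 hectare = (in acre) 320.7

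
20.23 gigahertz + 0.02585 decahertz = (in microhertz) 2.023e+16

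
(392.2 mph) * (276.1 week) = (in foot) 9.605e+10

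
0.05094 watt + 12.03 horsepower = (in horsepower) 12.03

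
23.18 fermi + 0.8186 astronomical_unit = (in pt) 3.471e+14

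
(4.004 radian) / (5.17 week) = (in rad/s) 1.281e-06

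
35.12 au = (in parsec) 0.0001703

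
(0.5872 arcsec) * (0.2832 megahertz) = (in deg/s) 46.19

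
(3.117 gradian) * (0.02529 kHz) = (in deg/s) 70.95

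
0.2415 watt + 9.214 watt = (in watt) 9.456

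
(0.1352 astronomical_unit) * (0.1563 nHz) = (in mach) 0.009284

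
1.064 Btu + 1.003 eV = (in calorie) 268.3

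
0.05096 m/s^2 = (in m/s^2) 0.05096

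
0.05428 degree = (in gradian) 0.06031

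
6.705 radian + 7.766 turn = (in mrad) 5.55e+04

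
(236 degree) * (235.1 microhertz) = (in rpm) 0.009247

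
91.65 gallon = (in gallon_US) 91.65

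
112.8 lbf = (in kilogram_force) 51.17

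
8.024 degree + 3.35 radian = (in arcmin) 1.2e+04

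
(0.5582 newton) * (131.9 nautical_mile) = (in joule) 1.364e+05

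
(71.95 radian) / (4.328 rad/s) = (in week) 2.749e-05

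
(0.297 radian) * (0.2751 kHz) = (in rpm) 780.2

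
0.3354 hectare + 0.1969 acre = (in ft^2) 4.468e+04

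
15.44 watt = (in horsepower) 0.02071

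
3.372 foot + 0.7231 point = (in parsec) 3.332e-17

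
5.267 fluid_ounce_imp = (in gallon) 0.03953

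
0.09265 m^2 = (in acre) 2.289e-05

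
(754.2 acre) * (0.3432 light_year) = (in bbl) 6.233e+22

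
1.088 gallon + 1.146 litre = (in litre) 5.265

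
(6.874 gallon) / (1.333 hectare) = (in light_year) 2.063e-22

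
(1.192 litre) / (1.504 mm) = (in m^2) 0.7926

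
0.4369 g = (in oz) 0.01541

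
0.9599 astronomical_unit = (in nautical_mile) 7.754e+07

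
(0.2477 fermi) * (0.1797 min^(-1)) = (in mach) 2.179e-21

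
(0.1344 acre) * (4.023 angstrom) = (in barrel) 1.376e-06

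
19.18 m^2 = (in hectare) 0.001918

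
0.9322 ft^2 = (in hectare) 8.66e-06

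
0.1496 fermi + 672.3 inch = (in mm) 1.708e+04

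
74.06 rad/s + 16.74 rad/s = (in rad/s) 90.8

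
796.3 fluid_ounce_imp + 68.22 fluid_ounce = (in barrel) 0.155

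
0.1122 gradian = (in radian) 0.001762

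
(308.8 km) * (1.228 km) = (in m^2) 3.792e+08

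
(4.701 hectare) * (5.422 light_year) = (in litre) 2.411e+24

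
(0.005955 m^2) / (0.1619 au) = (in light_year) 2.599e-29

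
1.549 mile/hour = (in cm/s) 69.25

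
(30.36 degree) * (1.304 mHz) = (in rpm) 0.006598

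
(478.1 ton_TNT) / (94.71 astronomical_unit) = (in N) 0.1412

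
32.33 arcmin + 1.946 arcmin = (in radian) 0.00997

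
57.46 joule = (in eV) 3.586e+20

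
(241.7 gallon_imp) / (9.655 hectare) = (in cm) 0.001138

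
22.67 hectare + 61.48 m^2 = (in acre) 56.03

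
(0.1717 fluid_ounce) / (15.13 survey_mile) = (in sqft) 2.245e-09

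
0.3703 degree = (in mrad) 6.463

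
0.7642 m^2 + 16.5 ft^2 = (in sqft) 24.73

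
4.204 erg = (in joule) 4.204e-07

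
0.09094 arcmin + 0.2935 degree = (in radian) 0.005149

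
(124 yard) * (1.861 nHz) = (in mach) 6.197e-10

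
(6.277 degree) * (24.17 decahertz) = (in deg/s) 1517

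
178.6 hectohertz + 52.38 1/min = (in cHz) 1.786e+06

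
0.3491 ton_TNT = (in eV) 9.117e+27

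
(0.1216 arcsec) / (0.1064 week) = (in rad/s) 9.161e-12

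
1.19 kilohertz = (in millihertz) 1.19e+06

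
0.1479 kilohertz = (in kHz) 0.1479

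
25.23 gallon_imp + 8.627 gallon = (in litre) 147.4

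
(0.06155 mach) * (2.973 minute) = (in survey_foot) 1.227e+04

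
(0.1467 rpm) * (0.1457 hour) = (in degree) 461.7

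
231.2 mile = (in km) 372.1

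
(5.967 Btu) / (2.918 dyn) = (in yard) 2.359e+08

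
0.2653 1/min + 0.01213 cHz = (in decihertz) 0.04543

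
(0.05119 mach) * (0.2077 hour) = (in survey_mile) 8.098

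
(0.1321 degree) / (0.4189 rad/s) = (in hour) 1.529e-06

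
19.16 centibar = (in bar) 0.1916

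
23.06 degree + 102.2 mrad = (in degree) 28.92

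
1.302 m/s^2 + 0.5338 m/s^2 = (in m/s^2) 1.836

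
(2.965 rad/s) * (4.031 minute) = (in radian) 717.1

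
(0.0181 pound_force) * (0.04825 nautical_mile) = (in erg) 7.195e+07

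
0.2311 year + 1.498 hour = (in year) 0.2313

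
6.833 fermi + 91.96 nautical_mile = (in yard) 1.863e+05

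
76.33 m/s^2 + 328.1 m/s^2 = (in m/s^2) 404.4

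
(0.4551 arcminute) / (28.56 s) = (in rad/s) 4.635e-06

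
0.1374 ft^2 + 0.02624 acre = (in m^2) 106.2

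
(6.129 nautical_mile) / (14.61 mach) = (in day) 2.641e-05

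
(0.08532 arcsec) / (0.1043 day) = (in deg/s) 2.63e-09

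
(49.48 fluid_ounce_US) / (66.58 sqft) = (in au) 1.581e-15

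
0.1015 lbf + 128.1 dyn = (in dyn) 4.528e+04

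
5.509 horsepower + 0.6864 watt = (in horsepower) 5.51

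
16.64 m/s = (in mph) 37.22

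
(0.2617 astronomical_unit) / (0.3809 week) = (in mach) 499.1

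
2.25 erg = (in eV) 1.404e+12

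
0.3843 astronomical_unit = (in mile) 3.572e+07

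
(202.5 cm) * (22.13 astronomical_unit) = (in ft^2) 7.216e+13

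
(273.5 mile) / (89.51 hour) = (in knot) 2.655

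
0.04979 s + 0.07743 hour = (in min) 4.647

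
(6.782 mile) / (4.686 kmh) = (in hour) 2.329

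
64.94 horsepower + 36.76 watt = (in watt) 4.846e+04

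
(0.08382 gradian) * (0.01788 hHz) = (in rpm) 0.02248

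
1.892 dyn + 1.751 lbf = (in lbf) 1.751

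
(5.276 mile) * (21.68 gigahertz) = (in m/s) 1.841e+14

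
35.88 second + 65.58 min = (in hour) 1.103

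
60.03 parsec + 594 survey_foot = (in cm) 1.852e+20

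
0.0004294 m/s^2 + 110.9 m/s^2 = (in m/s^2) 110.9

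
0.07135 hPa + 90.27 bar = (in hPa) 9.027e+04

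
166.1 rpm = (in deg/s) 996.6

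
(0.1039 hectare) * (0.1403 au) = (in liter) 2.181e+16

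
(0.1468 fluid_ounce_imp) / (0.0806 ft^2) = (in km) 5.57e-07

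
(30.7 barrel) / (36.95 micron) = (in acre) 32.64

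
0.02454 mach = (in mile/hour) 18.69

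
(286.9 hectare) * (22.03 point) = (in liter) 2.23e+07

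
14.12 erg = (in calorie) 3.375e-07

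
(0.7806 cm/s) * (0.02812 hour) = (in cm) 79.02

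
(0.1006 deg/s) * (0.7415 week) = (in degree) 4.511e+04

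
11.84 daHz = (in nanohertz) 1.184e+11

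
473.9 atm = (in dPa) 4.802e+08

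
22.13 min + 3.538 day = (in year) 0.009735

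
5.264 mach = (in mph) 4009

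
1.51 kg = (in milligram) 1.51e+06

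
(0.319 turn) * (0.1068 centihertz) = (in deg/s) 0.1226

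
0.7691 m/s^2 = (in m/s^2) 0.7691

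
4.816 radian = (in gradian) 306.6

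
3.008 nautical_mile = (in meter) 5571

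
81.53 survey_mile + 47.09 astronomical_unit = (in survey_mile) 4.377e+09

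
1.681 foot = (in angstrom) 5.124e+09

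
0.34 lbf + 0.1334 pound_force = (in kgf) 0.2147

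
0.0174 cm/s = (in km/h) 0.0006264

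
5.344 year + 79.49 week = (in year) 6.868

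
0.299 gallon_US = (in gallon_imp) 0.249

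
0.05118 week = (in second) 3.095e+04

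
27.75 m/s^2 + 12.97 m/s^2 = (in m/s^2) 40.72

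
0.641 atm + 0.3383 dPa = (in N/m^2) 6.495e+04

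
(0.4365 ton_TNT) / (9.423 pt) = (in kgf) 5.602e+10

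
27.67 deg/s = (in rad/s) 0.4829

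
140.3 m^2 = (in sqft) 1510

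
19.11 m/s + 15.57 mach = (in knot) 1.034e+04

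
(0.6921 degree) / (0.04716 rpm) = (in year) 7.756e-08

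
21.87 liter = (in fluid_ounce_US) 739.5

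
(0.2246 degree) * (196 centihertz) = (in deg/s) 0.4402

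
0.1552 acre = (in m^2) 628.1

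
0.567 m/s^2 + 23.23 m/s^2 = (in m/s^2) 23.8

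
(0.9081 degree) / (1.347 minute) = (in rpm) 0.001873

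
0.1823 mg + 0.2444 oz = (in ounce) 0.2444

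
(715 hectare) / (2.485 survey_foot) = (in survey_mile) 5866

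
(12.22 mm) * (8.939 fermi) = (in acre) 2.699e-20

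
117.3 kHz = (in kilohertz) 117.3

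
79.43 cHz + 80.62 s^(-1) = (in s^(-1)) 81.41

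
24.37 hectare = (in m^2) 2.437e+05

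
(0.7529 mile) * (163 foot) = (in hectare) 6.02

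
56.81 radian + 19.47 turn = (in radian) 179.1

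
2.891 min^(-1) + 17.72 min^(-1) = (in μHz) 3.435e+05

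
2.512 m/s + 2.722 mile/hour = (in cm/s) 372.9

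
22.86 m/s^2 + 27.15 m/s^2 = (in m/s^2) 50.01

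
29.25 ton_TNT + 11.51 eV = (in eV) 7.638e+29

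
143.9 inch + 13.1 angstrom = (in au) 2.443e-11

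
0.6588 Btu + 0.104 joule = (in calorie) 166.2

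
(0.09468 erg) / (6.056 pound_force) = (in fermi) 3.515e+05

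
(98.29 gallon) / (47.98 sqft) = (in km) 8.347e-05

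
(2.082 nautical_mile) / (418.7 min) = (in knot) 0.2984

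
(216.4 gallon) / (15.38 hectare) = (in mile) 3.31e-09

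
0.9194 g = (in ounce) 0.03243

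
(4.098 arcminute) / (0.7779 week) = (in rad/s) 2.534e-09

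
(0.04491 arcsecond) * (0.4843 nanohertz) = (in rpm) 1.007e-15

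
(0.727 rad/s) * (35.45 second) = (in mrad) 2.577e+04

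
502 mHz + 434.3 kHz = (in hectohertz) 4343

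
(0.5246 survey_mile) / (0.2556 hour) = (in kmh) 3.303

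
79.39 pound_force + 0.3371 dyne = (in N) 353.1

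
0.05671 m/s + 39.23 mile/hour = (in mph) 39.36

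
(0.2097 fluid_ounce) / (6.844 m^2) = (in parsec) 2.937e-23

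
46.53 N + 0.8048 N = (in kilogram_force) 4.827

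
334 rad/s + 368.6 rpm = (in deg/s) 2.135e+04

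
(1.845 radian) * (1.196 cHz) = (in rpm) 0.2107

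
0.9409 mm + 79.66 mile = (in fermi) 1.282e+20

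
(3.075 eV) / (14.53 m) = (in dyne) 3.391e-15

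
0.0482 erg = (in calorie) 1.152e-09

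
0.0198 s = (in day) 2.292e-07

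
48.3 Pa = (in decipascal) 483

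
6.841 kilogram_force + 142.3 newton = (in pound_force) 47.07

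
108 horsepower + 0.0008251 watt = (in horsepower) 108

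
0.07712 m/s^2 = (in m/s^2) 0.07712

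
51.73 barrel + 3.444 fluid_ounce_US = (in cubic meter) 8.225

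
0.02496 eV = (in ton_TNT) 9.558e-31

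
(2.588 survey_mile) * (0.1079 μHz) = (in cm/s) 0.04494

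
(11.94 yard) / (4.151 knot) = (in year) 1.621e-07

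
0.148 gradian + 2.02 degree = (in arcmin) 129.2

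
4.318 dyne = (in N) 4.318e-05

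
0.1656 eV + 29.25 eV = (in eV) 29.42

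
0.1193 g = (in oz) 0.004208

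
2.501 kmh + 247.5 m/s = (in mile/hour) 555.2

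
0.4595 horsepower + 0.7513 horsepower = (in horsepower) 1.211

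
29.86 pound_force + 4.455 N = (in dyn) 1.373e+07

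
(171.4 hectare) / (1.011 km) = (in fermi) 1.695e+18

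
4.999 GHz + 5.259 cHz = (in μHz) 4.999e+15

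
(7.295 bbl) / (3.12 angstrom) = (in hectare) 3.717e+05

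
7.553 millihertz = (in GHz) 7.553e-12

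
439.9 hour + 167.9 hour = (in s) 2.188e+06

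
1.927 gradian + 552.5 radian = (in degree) 3.166e+04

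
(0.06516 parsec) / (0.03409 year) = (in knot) 3.635e+09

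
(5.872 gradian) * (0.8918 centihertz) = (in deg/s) 0.04713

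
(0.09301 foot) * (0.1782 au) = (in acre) 1.867e+05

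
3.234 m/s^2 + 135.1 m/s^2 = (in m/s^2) 138.3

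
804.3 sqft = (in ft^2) 804.3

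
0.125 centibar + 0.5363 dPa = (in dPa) 1251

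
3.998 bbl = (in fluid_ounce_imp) 2.237e+04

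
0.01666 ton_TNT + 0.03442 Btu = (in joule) 6.971e+07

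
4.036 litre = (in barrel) 0.02539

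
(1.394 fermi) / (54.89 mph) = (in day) 6.575e-22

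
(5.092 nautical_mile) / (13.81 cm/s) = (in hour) 18.97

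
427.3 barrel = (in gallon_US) 1.795e+04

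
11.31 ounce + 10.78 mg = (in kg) 0.3206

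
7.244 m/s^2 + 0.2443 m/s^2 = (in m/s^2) 7.488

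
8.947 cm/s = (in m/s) 0.08947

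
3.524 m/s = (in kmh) 12.69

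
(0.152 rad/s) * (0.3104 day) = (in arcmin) 1.401e+07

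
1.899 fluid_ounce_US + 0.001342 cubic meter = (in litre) 1.398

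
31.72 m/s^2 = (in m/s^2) 31.72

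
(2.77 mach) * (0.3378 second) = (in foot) 1045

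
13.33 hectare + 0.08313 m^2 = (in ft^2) 1.435e+06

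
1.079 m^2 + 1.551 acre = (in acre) 1.551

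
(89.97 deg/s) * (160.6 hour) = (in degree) 5.202e+07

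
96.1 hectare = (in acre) 237.5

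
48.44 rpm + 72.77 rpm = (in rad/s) 12.69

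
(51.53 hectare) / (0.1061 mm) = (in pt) 1.377e+13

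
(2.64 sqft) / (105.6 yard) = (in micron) 2540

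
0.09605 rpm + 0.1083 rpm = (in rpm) 0.2043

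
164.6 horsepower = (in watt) 1.227e+05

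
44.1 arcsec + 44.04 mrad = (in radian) 0.04425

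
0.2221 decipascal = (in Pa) 0.02221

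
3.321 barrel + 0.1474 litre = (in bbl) 3.322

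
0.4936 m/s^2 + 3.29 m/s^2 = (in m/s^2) 3.784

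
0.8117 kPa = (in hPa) 8.117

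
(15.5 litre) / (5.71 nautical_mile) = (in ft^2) 1.578e-05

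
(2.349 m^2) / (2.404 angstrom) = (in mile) 6.072e+06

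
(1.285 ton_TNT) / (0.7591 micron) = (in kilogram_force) 7.222e+14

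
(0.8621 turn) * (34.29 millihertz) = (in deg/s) 10.64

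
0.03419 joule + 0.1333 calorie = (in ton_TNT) 1.415e-10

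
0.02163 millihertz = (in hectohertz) 2.163e-07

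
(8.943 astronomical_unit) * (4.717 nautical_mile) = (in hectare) 1.169e+12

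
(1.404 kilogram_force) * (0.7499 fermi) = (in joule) 1.033e-14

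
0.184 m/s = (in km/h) 0.6624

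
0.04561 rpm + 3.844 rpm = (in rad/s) 0.4073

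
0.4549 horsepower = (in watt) 339.2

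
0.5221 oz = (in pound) 0.03263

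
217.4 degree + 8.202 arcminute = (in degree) 217.5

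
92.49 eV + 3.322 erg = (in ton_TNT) 7.94e-17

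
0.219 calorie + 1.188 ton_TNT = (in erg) 4.971e+16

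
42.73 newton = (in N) 42.73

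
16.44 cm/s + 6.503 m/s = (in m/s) 6.667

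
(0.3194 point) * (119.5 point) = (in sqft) 5.113e-05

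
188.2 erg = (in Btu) 1.784e-08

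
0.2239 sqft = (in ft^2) 0.2239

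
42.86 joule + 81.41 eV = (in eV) 2.675e+20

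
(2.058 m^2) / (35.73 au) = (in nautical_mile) 2.079e-16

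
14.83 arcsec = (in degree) 0.004119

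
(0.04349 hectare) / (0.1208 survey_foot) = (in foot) 3.875e+04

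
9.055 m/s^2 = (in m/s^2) 9.055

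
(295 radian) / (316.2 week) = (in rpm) 1.473e-05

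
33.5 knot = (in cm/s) 1723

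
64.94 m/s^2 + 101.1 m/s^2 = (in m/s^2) 166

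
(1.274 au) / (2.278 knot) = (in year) 5157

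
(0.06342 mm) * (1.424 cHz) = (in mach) 2.652e-09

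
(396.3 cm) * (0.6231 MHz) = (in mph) 5.524e+06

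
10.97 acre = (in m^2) 4.439e+04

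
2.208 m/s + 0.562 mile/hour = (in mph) 5.501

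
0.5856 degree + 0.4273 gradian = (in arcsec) 3493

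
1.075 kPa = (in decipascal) 1.075e+04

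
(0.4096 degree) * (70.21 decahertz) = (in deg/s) 287.6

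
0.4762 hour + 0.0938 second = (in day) 0.01984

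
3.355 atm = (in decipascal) 3.399e+06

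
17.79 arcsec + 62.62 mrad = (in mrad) 62.71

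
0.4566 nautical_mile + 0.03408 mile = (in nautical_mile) 0.4862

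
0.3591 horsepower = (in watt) 267.8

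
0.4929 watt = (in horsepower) 0.000661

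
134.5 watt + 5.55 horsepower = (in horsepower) 5.73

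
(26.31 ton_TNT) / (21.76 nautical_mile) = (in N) 2.732e+06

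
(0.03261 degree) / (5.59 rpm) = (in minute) 1.62e-05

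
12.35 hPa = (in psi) 0.1791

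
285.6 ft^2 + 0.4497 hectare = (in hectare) 0.4524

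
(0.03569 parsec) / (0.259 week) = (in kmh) 2.531e+10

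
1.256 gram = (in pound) 0.002769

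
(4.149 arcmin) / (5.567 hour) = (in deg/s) 3.45e-06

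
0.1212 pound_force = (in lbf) 0.1212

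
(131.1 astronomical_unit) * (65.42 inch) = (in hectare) 3.259e+09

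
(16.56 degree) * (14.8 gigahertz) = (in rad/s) 4.278e+09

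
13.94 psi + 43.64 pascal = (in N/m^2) 9.616e+04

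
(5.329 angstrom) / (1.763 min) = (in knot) 9.793e-12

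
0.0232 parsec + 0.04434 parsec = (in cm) 2.084e+17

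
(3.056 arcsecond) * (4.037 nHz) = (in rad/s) 5.981e-14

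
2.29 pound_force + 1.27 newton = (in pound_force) 2.576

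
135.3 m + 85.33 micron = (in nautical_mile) 0.07306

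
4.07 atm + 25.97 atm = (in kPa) 3044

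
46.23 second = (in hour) 0.01284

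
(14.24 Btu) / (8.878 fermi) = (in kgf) 1.726e+17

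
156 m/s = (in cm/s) 1.56e+04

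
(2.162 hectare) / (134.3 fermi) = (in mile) 1e+14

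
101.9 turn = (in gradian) 4.076e+04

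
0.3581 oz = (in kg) 0.01015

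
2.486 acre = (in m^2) 1.006e+04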